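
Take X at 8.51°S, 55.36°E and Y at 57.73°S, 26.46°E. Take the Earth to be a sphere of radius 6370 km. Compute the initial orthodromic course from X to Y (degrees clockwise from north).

198.6°

N = sin Δλ·cos φ₂ = -0.2580;  D = cos φ₁ sin φ₂ − sin φ₁ cos φ₂ cos Δλ = -0.7671
initial course = atan2(N, D) = 198.59°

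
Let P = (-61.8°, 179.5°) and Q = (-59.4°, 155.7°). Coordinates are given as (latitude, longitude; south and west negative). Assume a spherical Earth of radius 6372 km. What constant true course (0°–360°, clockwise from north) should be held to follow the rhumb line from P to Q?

Δψ = ln[tan(π/4+φ₂/2)/tan(π/4+φ₁/2)] = +0.0854
Δλ = -0.4154 rad (taken the short way round)
course = atan2(Δλ, Δψ) = 281.61°

281.6°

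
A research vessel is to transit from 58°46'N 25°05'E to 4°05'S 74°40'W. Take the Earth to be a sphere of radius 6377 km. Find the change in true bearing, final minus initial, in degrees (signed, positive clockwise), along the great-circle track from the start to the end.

-65.1°

Initial bearing θ₁ = atan2(sin Δλ cos φ₂, cos φ₁ sin φ₂ − sin φ₁ cos φ₂ cos Δλ) = 276.24°
Final bearing θ₂ = (initial bearing from the destination back to the start) + 180° = 211.12°
Δθ = θ₂ − θ₁ = -65.1°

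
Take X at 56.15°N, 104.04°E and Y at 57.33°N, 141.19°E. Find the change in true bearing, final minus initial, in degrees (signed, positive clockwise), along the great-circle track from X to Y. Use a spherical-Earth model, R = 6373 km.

+31.4°

At departure: θ₁ = atan2(sin Δλ cos φ₂, cos φ₁ sin φ₂ − sin φ₁ cos φ₂ cos Δλ) = 71.11°
At arrival: θ₂ = atan2(sin Δλ cos φ₁, −cos φ₂ sin φ₁ + sin φ₂ cos φ₁ cos Δλ) = 102.50°
Δθ = θ₂ − θ₁ = +31.4°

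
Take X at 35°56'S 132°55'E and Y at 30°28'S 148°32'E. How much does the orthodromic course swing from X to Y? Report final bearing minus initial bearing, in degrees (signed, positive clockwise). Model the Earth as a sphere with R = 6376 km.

-8.6°

Initial bearing θ₁ = atan2(sin Δλ cos φ₂, cos φ₁ sin φ₂ − sin φ₁ cos φ₂ cos Δλ) = 71.73°
Final bearing θ₂ = (initial bearing from the destination back to the start) + 180° = 63.13°
Δθ = θ₂ − θ₁ = -8.6°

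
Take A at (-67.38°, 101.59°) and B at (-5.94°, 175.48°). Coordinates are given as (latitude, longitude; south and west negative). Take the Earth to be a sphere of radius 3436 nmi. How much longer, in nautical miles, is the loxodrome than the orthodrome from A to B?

Great circle: cos σ = sin φ₁ sin φ₂ + cos φ₁ cos φ₂ cos Δλ,  σ = 1.3677 rad → d_gc = 4699.5 nmi
Rhumb line: Δψ = +1.5056, q = Δφ/Δψ = 0.7122, d_rh = R√(Δφ²+q²Δλ²) = 4851.4 nmi
Excess = 4851.4 − 4699.5 = 151.9 ≈ 152 nmi

152 nmi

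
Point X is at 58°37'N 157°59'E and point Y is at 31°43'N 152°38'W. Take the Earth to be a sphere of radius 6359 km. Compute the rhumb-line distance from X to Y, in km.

4797 km

Rhumb course C = atan2(Δλ, Δψ) with Δψ = ln[tan(π/4+φ₂/2)/tan(π/4+φ₁/2)] = -0.6854, Δλ = +0.8619 → C = 128.49°
d = R·|Δφ| / |cos C| = 6359·0.46949 / 0.62243 = 4797 km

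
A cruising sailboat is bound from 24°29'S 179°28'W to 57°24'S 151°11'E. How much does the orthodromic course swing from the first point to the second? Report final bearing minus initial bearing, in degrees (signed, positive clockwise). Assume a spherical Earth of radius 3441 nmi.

At departure: θ₁ = atan2(sin Δλ cos φ₂, cos φ₁ sin φ₂ − sin φ₁ cos φ₂ cos Δλ) = 204.78°
At arrival: θ₂ = atan2(sin Δλ cos φ₁, −cos φ₂ sin φ₁ + sin φ₂ cos φ₁ cos Δλ) = 225.07°
Δθ = θ₂ − θ₁ = +20.3°

+20.3°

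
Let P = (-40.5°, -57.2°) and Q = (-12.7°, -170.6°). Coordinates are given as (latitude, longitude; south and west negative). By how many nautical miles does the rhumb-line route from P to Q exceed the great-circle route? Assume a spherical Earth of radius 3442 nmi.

Great circle: cos σ = sin φ₁ sin φ₂ + cos φ₁ cos φ₂ cos Δλ,  σ = 1.7232 rad → d_gc = 5931.3 nmi
Rhumb line: Δψ = +0.5508, q = Δφ/Δψ = 0.8808, d_rh = R√(Δφ²+q²Δλ²) = 6228.6 nmi
Excess = 6228.6 − 5931.3 = 297.3 ≈ 297 nmi

297 nmi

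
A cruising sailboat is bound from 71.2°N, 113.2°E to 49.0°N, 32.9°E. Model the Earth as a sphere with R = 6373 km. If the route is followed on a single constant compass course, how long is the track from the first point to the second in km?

Rhumb course C = atan2(Δλ, Δψ) with Δψ = ln[tan(π/4+φ₂/2)/tan(π/4+φ₁/2)] = -0.8147, Δλ = -1.4015 → C = 239.83°
d = R·|Δφ| / |cos C| = 6373·0.38746 / 0.50255 = 4914 km

4914 km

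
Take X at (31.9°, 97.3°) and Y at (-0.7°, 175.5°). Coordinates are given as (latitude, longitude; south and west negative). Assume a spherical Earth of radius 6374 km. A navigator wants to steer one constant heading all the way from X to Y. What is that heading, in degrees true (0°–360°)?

Meridional parts: M(φ₁)=+0.5880, M(φ₂)=-0.0122 → ΔM = -0.6002;  Δλ = +1.3648 rad
tan C = Δλ / ΔM = -2.2740 → C = 113.74°

113.7°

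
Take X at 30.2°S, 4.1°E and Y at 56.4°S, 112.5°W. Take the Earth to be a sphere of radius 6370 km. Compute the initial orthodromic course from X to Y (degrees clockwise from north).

θ = atan2( sin Δλ·cos φ₂ ,  cos φ₁ sin φ₂ − sin φ₁ cos φ₂ cos Δλ )
  = atan2(-0.4948, -0.8445) = 210.37°

210.4°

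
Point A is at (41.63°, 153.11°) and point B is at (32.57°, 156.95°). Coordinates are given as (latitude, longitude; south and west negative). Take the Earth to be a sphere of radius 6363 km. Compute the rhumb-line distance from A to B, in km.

Δψ = ln[tan(π/4+φ₂/2)/tan(π/4+φ₁/2)] = -0.1987;  Δφ = -0.1581 rad,  Δλ = +0.0670 rad
q = Δφ/Δψ = 0.7958
d = R·√(Δφ² + q²Δλ²) = 6363·0.16688 = 1062 km

1062 km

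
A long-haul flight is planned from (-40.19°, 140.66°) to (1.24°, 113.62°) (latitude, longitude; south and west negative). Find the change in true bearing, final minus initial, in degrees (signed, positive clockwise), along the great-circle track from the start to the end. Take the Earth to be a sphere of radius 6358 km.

+9.8°

Initial bearing θ₁ = atan2(sin Δλ cos φ₂, cos φ₁ sin φ₂ − sin φ₁ cos φ₂ cos Δλ) = 322.45°
Final bearing θ₂ = (initial bearing from the destination back to the start) + 180° = 332.24°
Δθ = θ₂ − θ₁ = +9.8°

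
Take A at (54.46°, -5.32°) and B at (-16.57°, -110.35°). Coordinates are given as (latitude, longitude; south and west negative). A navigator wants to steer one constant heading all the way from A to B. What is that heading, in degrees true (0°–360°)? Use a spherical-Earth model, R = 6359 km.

Meridional parts: M(φ₁)=+1.1379, M(φ₂)=-0.2933 → ΔM = -1.4312;  Δλ = -1.8331 rad
tan C = Δλ / ΔM = +1.2808 → C = 232.02°

232.0°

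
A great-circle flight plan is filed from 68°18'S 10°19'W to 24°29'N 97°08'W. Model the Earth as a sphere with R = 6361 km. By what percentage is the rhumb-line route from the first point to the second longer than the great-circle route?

2.7%

Great circle: σ = 1.9459 rad → d_gc = Rσ = 12377.9 km
Rhumb: Δφ = +1.6194, Δλ = -1.5152, Δψ = +2.0930, q = Δφ/Δψ = 0.7737 → d_rh = R√(Δφ²+q²Δλ²) = 12717.0 km
Excess = (12717.0 − 12377.9) / 12377.9 = 339.1 / 12377.9 = 2.74% ≈ 2.7%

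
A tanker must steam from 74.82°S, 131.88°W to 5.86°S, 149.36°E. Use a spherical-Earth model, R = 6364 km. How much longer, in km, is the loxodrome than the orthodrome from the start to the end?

389 km

Great circle: cos σ = sin φ₁ sin φ₂ + cos φ₁ cos φ₂ cos Δλ,  σ = 1.4209 rad → d_gc = 9042.8 km
Rhumb line: Δψ = +1.9131, q = Δφ/Δψ = 0.6291, d_rh = R√(Δφ²+q²Δλ²) = 9431.9 km
Excess = 9431.9 − 9042.8 = 389.1 ≈ 389 km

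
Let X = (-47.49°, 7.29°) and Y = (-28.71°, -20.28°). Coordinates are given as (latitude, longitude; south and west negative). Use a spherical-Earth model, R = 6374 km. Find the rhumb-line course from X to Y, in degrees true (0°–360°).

311.2°

Δψ = ln[tan(π/4+φ₂/2)/tan(π/4+φ₁/2)] = +0.4208
Δλ = -0.4812 rad (taken the short way round)
course = atan2(Δλ, Δψ) = 311.17°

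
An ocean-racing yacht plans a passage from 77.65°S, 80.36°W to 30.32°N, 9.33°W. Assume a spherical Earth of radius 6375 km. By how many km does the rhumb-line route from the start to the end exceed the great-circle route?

284 km

Great circle: cos σ = sin φ₁ sin φ₂ + cos φ₁ cos φ₂ cos Δλ,  σ = 2.0188 rad → d_gc = 12869.6 km
Rhumb line: Δψ = +2.7796, q = Δφ/Δψ = 0.6780, d_rh = R√(Δφ²+q²Δλ²) = 13153.9 km
Excess = 13153.9 − 12869.6 = 284.3 ≈ 284 km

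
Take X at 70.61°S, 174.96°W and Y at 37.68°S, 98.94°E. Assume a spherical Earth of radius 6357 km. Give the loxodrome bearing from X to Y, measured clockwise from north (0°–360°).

305.1°

Meridional parts: M(φ₁)=-1.7670, M(φ₂)=-0.7109 → ΔM = +1.0561;  Δλ = -1.5027 rad
tan C = Δλ / ΔM = -1.4229 → C = 305.10°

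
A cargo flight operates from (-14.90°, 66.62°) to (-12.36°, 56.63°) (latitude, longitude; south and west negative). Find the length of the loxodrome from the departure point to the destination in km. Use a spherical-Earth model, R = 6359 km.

1114 km

Rhumb course C = atan2(Δλ, Δψ) with Δψ = ln[tan(π/4+φ₂/2)/tan(π/4+φ₁/2)] = +0.0456, Δλ = -0.1744 → C = 284.66°
d = R·|Δφ| / |cos C| = 6359·0.04433 / 0.25313 = 1114 km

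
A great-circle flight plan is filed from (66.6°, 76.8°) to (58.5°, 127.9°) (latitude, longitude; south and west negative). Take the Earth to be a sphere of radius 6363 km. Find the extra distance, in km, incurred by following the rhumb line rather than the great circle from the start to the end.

Great circle: cos σ = sin φ₁ sin φ₂ + cos φ₁ cos φ₂ cos Δλ,  σ = 0.4207 rad → d_gc = 2676.6 km
Rhumb line: Δψ = -0.3089, q = Δφ/Δψ = 0.4577, d_rh = R√(Δφ²+q²Δλ²) = 2748.9 km
Excess = 2748.9 − 2676.6 = 72.3 ≈ 72 km

72 km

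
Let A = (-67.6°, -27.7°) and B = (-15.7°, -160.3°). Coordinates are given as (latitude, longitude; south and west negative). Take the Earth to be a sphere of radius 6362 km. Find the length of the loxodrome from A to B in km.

11488 km

Δψ = ln[tan(π/4+φ₂/2)/tan(π/4+φ₁/2)] = +1.3419;  Δφ = +0.9058 rad,  Δλ = -2.3143 rad
q = Δφ/Δψ = 0.6750
d = R·√(Δφ² + q²Δλ²) = 6362·1.80580 = 11488 km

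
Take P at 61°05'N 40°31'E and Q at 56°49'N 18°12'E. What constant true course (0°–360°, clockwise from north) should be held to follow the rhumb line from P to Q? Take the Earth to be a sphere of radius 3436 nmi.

249.6°

Meridional parts: M(φ₁)=+1.3554, M(φ₂)=+1.2108 → ΔM = -0.1446;  Δλ = -0.3895 rad
tan C = Δλ / ΔM = +2.6937 → C = 249.63°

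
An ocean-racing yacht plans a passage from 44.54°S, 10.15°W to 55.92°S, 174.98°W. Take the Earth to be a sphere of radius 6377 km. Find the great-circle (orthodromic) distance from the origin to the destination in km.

8762 km

cos σ = sin φ₁ sin φ₂ + cos φ₁ cos φ₂ cos Δλ
      = sin(-44.54°)sin(-55.92°) + cos(-44.54°)cos(-55.92°)cos(-164.83°) = 0.1955
σ = 78.728° → d = Rσ = 6377·1.37406 = 8762 km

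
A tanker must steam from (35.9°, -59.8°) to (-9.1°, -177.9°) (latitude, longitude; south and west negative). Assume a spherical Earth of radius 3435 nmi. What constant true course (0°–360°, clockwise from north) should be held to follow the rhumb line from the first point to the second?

Meridional parts: M(φ₁)=+0.6721, M(φ₂)=-0.1595 → ΔM = -0.8316;  Δλ = -2.0612 rad
tan C = Δλ / ΔM = +2.4786 → C = 248.03°

248.0°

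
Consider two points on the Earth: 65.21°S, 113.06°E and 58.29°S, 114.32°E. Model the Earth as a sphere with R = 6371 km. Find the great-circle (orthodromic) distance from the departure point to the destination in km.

Haversine: a = sin²(Δφ/2)+cos φ₁ cos φ₂ sin²(Δλ/2) = 0.00367;  σ = 2·atan2(√a,√(1−a))
σ = 6.945° → d = Rσ = 6371·0.12122 = 772 km

772 km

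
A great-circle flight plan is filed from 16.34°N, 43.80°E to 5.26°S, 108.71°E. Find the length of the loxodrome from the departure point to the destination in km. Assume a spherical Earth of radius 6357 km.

Δψ = ln[tan(π/4+φ₂/2)/tan(π/4+φ₁/2)] = -0.3811;  Δφ = -0.3770 rad,  Δλ = +1.1329 rad
q = Δφ/Δψ = 0.9893
d = R·√(Δφ² + q²Δλ²) = 6357·1.18248 = 7517 km

7517 km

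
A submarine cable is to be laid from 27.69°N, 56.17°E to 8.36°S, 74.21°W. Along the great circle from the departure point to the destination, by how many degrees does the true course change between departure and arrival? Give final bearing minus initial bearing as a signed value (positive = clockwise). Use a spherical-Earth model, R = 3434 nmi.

At departure: θ₁ = atan2(sin Δλ cos φ₂, cos φ₁ sin φ₂ − sin φ₁ cos φ₂ cos Δλ) = 282.65°
At arrival: θ₂ = atan2(sin Δλ cos φ₁, −cos φ₂ sin φ₁ + sin φ₂ cos φ₁ cos Δλ) = 240.84°
Δθ = θ₂ − θ₁ = -41.8°

-41.8°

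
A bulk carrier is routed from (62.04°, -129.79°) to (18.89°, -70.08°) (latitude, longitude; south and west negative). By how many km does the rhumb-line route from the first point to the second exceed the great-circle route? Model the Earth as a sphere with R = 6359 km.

145 km

Great circle: cos σ = sin φ₁ sin φ₂ + cos φ₁ cos φ₂ cos Δλ,  σ = 1.0360 rad → d_gc = 6587.6 km
Rhumb line: Δψ = -1.0546, q = Δφ/Δψ = 0.7141, d_rh = R√(Δφ²+q²Δλ²) = 6732.7 km
Excess = 6732.7 − 6587.6 = 145.1 ≈ 145 km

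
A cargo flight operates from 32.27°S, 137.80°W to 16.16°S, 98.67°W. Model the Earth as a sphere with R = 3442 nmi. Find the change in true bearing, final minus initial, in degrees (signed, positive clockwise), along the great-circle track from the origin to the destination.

-16.8°

At departure: θ₁ = atan2(sin Δλ cos φ₂, cos φ₁ sin φ₂ − sin φ₁ cos φ₂ cos Δλ) = 75.00°
At arrival: θ₂ = atan2(sin Δλ cos φ₁, −cos φ₂ sin φ₁ + sin φ₂ cos φ₁ cos Δλ) = 58.25°
Δθ = θ₂ − θ₁ = -16.8°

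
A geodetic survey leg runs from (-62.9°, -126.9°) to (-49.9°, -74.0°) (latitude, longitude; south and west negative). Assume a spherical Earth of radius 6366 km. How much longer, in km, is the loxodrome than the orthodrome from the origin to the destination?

Great circle: cos σ = sin φ₁ sin φ₂ + cos φ₁ cos φ₂ cos Δλ,  σ = 0.5395 rad → d_gc = 3434.77 km
Rhumb line: Δψ = +0.4150, q = Δφ/Δψ = 0.5468, d_rh = R√(Δφ²+q²Δλ²) = 3523.29 km
Excess = 3523.29 − 3434.77 = 88.52 ≈ 89 km

89 km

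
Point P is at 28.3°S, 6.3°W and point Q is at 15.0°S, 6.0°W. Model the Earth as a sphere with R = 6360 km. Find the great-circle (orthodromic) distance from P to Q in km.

1477 km

Haversine: a = sin²(Δφ/2)+cos φ₁ cos φ₂ sin²(Δλ/2) = 0.01342;  σ = 2·atan2(√a,√(1−a))
σ = 13.303° → d = Rσ = 6360·0.23218 = 1477 km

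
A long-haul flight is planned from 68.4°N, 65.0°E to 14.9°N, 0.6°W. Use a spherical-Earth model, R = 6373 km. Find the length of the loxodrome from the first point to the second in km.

7701 km

Δψ = ln[tan(π/4+φ₂/2)/tan(π/4+φ₁/2)] = -1.3937;  Δφ = -0.9338 rad,  Δλ = -1.1449 rad
q = Δφ/Δψ = 0.6700
d = R·√(Δφ² + q²Δλ²) = 6373·1.20843 = 7701 km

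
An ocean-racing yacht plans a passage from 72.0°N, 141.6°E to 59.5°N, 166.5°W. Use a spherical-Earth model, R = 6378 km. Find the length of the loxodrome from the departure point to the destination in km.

Rhumb course C = atan2(Δλ, Δψ) with Δψ = ln[tan(π/4+φ₂/2)/tan(π/4+φ₁/2)] = -0.5431, Δλ = +0.9058 → C = 120.95°
d = R·|Δφ| / |cos C| = 6378·0.21817 / 0.51422 = 2706 km

2706 km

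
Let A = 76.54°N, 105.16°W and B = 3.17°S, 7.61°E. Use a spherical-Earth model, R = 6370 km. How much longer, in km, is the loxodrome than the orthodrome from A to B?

984 km

Great circle: cos σ = sin φ₁ sin φ₂ + cos φ₁ cos φ₂ cos Δλ,  σ = 1.7150 rad → d_gc = 10924.72 km
Rhumb line: Δψ = -2.1924, q = Δφ/Δψ = 0.6346, d_rh = R√(Δφ²+q²Δλ²) = 11909.18 km
Excess = 11909.18 − 10924.72 = 984.46 ≈ 984 km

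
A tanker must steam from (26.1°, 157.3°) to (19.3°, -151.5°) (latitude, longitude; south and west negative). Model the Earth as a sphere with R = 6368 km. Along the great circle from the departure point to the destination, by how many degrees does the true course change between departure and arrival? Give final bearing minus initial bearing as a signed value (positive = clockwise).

+21.0°

At departure: θ₁ = atan2(sin Δλ cos φ₂, cos φ₁ sin φ₂ − sin φ₁ cos φ₂ cos Δλ) = 87.15°
At arrival: θ₂ = atan2(sin Δλ cos φ₁, −cos φ₂ sin φ₁ + sin φ₂ cos φ₁ cos Δλ) = 108.14°
Δθ = θ₂ − θ₁ = +21.0°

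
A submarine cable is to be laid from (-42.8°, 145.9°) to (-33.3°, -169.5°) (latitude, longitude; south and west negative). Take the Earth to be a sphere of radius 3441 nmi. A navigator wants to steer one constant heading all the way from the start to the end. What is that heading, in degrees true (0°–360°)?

Δψ = ln[tan(π/4+φ₂/2)/tan(π/4+φ₁/2)] = +0.2111
Δλ = +0.7784 rad (taken the short way round)
course = atan2(Δλ, Δψ) = 74.83°

74.8°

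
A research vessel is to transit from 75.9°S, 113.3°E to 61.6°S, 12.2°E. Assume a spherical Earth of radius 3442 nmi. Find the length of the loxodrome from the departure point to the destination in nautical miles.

2285 nmi

Rhumb course C = atan2(Δλ, Δψ) with Δψ = ln[tan(π/4+φ₂/2)/tan(π/4+φ₁/2)] = +0.7159, Δλ = -1.7645 → C = 292.08°
d = R·|Δφ| / |cos C| = 3442·0.24958 / 0.37596 = 2285 nmi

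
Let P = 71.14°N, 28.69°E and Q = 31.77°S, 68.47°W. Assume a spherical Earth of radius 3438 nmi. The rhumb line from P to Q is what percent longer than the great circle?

3.4%

Great circle: σ = 2.1323 rad → d_gc = Rσ = 7331.0 nmi
Rhumb: Δφ = -1.7961, Δλ = -1.6958, Δψ = -2.3805, q = Δφ/Δψ = 0.7545 → d_rh = R√(Δφ²+q²Δλ²) = 7581.6 nmi
Excess = (7581.6 − 7331.0) / 7331.0 = 250.6 / 7331.0 = 3.42% ≈ 3.4%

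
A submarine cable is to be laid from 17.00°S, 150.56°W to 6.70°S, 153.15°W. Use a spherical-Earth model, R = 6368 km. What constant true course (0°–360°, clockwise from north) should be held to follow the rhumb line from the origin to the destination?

Δψ = ln[tan(π/4+φ₂/2)/tan(π/4+φ₁/2)] = +0.1840
Δλ = -0.0452 rad (taken the short way round)
course = atan2(Δλ, Δψ) = 346.19°

346.2°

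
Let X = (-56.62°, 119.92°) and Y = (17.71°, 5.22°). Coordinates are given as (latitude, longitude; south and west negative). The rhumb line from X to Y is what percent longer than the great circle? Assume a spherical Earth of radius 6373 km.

4.0%

Great circle: σ = 2.0635 rad → d_gc = Rσ = 13150.8 km
Rhumb: Δφ = +1.2973, Δλ = -2.0019, Δψ = +1.5187, q = Δφ/Δψ = 0.8542 → d_rh = R√(Δφ²+q²Δλ²) = 13679.4 km
Excess = (13679.4 − 13150.8) / 13150.8 = 528.6 / 13150.8 = 4.02% ≈ 4.0%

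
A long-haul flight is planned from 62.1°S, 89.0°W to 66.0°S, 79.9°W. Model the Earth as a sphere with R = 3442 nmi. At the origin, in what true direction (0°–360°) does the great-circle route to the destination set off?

138.4°

N = sin Δλ·cos φ₂ = +0.0643;  D = cos φ₁ sin φ₂ − sin φ₁ cos φ₂ cos Δλ = -0.0725
initial course = atan2(N, D) = 138.43°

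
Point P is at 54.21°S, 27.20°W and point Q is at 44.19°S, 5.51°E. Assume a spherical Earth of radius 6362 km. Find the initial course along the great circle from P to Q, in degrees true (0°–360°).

N = sin Δλ·cos φ₂ = +0.3875;  D = cos φ₁ sin φ₂ − sin φ₁ cos φ₂ cos Δλ = +0.0818
initial course = atan2(N, D) = 78.09°

78.1°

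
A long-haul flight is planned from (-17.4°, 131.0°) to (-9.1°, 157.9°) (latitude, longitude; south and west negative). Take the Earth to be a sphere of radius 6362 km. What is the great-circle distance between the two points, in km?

3046 km

cos σ = sin φ₁ sin φ₂ + cos φ₁ cos φ₂ cos Δλ
      = sin(-17.40°)sin(-9.10°) + cos(-17.40°)cos(-9.10°)cos(26.90°) = 0.8876
σ = 27.430° → d = Rσ = 6362·0.47874 = 3046 km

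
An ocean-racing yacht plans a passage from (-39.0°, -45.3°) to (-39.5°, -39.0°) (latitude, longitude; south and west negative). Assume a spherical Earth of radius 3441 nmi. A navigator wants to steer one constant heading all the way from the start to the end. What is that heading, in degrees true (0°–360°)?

Δψ = ln[tan(π/4+φ₂/2)/tan(π/4+φ₁/2)] = -0.0113
Δλ = +0.1100 rad (taken the short way round)
course = atan2(Δλ, Δψ) = 95.85°

95.9°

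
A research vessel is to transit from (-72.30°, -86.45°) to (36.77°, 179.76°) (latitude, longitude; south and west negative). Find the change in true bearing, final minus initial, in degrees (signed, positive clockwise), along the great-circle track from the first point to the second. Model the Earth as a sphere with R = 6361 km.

+58.7°

Initial bearing θ₁ = atan2(sin Δλ cos φ₂, cos φ₁ sin φ₂ − sin φ₁ cos φ₂ cos Δλ) = 279.35°
Final bearing θ₂ = (initial bearing from the destination back to the start) + 180° = 338.01°
Δθ = θ₂ − θ₁ = +58.7°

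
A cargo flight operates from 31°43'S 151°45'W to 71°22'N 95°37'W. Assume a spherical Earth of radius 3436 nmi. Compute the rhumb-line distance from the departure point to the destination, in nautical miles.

6680 nmi

Δψ = ln[tan(π/4+φ₂/2)/tan(π/4+φ₁/2)] = +2.3918;  Δφ = +1.7991 rad,  Δλ = +0.9797 rad
q = Δφ/Δψ = 0.7522
d = R·√(Δφ² + q²Δλ²) = 3436·1.94423 = 6680 nmi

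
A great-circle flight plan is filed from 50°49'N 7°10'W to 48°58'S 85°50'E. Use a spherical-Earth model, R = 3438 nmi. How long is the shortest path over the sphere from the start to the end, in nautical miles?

Haversine: a = sin²(Δφ/2)+cos φ₁ cos φ₂ sin²(Δλ/2) = 0.80320;  σ = 2·atan2(√a,√(1−a))
σ = 127.330° → d = Rσ = 3438·2.22233 = 7640 nmi

7640 nmi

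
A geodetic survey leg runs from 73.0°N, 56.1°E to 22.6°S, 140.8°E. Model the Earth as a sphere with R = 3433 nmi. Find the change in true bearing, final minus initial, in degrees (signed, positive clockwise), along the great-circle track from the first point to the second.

+60.0°

Initial bearing θ₁ = atan2(sin Δλ cos φ₂, cos φ₁ sin φ₂ − sin φ₁ cos φ₂ cos Δλ) = 101.91°
Final bearing θ₂ = (initial bearing from the destination back to the start) + 180° = 161.95°
Δθ = θ₂ − θ₁ = +60.0°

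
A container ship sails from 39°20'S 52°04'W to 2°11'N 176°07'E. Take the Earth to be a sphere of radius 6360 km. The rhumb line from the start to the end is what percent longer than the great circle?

4.7%

Great circle: σ = 2.1406 rad → d_gc = Rσ = 13614.3 km
Rhumb: Δφ = +0.7246, Δλ = -2.3006, Δψ = +0.7859, q = Δφ/Δψ = 0.9220 → d_rh = R√(Δφ²+q²Δλ²) = 14256.1 km
Excess = (14256.1 − 13614.3) / 13614.3 = 641.8 / 13614.3 = 4.71% ≈ 4.7%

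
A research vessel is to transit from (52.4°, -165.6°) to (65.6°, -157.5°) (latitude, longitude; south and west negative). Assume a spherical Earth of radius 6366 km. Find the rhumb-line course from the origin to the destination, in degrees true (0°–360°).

17.3°

Meridional parts: M(φ₁)=+1.0776, M(φ₂)=+1.5315 → ΔM = +0.4540;  Δλ = +0.1414 rad
tan C = Δλ / ΔM = +0.3114 → C = 17.30°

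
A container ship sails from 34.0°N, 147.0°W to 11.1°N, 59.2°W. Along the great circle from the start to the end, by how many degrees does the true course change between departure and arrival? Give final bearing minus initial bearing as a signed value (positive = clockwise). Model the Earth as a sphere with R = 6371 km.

+41.3°

Initial bearing θ₁ = atan2(sin Δλ cos φ₂, cos φ₁ sin φ₂ − sin φ₁ cos φ₂ cos Δλ) = 81.96°
Final bearing θ₂ = (initial bearing from the destination back to the start) + 180° = 123.22°
Δθ = θ₂ − θ₁ = +41.3°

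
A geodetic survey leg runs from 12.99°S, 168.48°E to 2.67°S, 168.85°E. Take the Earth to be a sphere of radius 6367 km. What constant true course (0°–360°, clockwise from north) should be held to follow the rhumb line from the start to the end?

2.0°

Δψ = ln[tan(π/4+φ₂/2)/tan(π/4+φ₁/2)] = +0.1821
Δλ = +0.0065 rad (taken the short way round)
course = atan2(Δλ, Δψ) = 2.03°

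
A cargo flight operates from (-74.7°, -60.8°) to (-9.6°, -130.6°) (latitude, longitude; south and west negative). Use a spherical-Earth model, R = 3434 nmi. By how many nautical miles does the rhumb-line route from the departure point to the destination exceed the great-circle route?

156 nmi

Great circle: cos σ = sin φ₁ sin φ₂ + cos φ₁ cos φ₂ cos Δλ,  σ = 1.3174 rad → d_gc = 4523.9 nmi
Rhumb line: Δψ = +1.8392, q = Δφ/Δψ = 0.6178, d_rh = R√(Δφ²+q²Δλ²) = 4680.0 nmi
Excess = 4680.0 − 4523.9 = 156.1 ≈ 156 nmi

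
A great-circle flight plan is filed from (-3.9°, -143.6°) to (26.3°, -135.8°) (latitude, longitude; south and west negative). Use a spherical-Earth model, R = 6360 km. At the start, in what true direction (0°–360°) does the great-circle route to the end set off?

13.6°

N = sin Δλ·cos φ₂ = +0.1217;  D = cos φ₁ sin φ₂ − sin φ₁ cos φ₂ cos Δλ = +0.5025
initial course = atan2(N, D) = 13.61°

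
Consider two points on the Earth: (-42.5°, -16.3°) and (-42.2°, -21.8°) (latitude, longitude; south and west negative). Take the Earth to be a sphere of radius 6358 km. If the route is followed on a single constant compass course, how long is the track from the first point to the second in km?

Rhumb course C = atan2(Δλ, Δψ) with Δψ = ln[tan(π/4+φ₂/2)/tan(π/4+φ₁/2)] = +0.0071, Δλ = -0.0960 → C = 274.22°
d = R·|Δφ| / |cos C| = 6358·0.00524 / 0.07361 = 452 km

452 km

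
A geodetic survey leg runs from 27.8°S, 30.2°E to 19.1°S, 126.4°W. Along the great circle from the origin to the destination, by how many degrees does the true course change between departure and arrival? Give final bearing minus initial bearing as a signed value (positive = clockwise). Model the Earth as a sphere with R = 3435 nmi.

+125.2°

Initial bearing θ₁ = atan2(sin Δλ cos φ₂, cos φ₁ sin φ₂ − sin φ₁ cos φ₂ cos Δλ) = 208.41°
Final bearing θ₂ = (initial bearing from the destination back to the start) + 180° = 333.56°
Δθ = θ₂ − θ₁ = +125.2°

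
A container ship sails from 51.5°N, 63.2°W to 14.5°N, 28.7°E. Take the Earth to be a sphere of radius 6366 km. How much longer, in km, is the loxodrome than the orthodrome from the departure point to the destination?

Great circle: cos σ = sin φ₁ sin φ₂ + cos φ₁ cos φ₂ cos Δλ,  σ = 1.3939 rad → d_gc = 8873.6 km
Rhumb line: Δψ = -0.7962, q = Δφ/Δψ = 0.8110, d_rh = R√(Δφ²+q²Δλ²) = 9245.4 km
Excess = 9245.4 − 8873.6 = 371.8 ≈ 372 km

372 km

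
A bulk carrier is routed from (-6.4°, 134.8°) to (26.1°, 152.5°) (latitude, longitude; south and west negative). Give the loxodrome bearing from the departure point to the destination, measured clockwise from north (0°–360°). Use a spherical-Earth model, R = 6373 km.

Meridional parts: M(φ₁)=-0.1119, M(φ₂)=+0.4722 → ΔM = +0.5841;  Δλ = +0.3089 rad
tan C = Δλ / ΔM = +0.5289 → C = 27.87°

27.9°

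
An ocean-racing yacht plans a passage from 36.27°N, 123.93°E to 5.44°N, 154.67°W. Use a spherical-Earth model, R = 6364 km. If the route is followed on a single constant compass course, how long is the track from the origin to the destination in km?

Δψ = ln[tan(π/4+φ₂/2)/tan(π/4+φ₁/2)] = -0.5850;  Δφ = -0.5381 rad,  Δλ = +1.4207 rad
q = Δφ/Δψ = 0.9198
d = R·√(Δφ² + q²Δλ²) = 6364·1.41317 = 8993 km

8993 km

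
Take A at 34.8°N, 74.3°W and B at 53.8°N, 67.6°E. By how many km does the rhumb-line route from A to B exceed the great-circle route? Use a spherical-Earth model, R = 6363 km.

Great circle: cos σ = sin φ₁ sin φ₂ + cos φ₁ cos φ₂ cos Δλ,  σ = 1.4918 rad → d_gc = 9492.4 km
Rhumb line: Δψ = +0.4697, q = Δφ/Δψ = 0.7061, d_rh = R√(Δφ²+q²Δλ²) = 11324.8 km
Excess = 11324.8 − 9492.4 = 1832.4 ≈ 1832 km

1832 km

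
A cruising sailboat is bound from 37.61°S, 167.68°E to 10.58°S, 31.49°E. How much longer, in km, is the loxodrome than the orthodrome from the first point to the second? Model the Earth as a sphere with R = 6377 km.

Great circle: cos σ = sin φ₁ sin φ₂ + cos φ₁ cos φ₂ cos Δλ,  σ = 2.0374 rad → d_gc = 12992.8 km
Rhumb line: Δψ = +0.5237, q = Δφ/Δψ = 0.9009, d_rh = R√(Δφ²+q²Δλ²) = 13983.2 km
Excess = 13983.2 − 12992.8 = 990.4 ≈ 990 km

990 km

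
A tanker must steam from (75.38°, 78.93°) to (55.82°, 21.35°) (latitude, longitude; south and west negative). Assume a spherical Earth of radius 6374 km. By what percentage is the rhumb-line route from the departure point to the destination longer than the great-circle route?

3.6%

Great circle: σ = 0.5022 rad → d_gc = Rσ = 3201.2 km
Rhumb: Δφ = -0.3414, Δλ = -1.0050, Δψ = -0.8741, q = Δφ/Δψ = 0.3906 → d_rh = R√(Δφ²+q²Δλ²) = 3315.7 km
Excess = (3315.7 − 3201.2) / 3201.2 = 114.5 / 3201.2 = 3.58% ≈ 3.6%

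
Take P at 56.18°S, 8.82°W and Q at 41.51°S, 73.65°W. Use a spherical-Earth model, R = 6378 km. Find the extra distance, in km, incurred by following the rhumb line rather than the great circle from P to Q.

158 km

Great circle: cos σ = sin φ₁ sin φ₂ + cos φ₁ cos φ₂ cos Δλ,  σ = 0.7556 rad → d_gc = 4819.1 km
Rhumb line: Δψ = +0.3930, q = Δφ/Δψ = 0.6515, d_rh = R√(Δφ²+q²Δλ²) = 4977.4 km
Excess = 4977.4 − 4819.1 = 158.3 ≈ 158 km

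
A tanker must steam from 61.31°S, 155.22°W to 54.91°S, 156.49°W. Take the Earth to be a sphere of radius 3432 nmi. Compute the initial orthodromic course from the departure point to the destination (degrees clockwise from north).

353.5°

θ = atan2( sin Δλ·cos φ₂ ,  cos φ₁ sin φ₂ − sin φ₁ cos φ₂ cos Δλ )
  = atan2(-0.0127, +0.1113) = 353.47°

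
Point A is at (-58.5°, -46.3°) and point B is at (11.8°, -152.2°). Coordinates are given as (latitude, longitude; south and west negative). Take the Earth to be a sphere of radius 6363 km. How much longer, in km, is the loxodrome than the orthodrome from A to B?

Great circle: cos σ = sin φ₁ sin φ₂ + cos φ₁ cos φ₂ cos Δλ,  σ = 1.8907 rad → d_gc = 12030.6 km
Rhumb line: Δψ = +1.4732, q = Δφ/Δψ = 0.8329, d_rh = R√(Δφ²+q²Δλ²) = 12526.0 km
Excess = 12526.0 − 12030.6 = 495.4 ≈ 495 km

495 km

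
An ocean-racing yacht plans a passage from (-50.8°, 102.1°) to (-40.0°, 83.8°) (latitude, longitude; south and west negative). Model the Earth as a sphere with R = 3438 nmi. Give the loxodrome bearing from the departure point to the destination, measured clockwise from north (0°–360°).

310.2°

Δψ = ln[tan(π/4+φ₂/2)/tan(π/4+φ₁/2)] = +0.2697
Δλ = -0.3194 rad (taken the short way round)
course = atan2(Δλ, Δψ) = 310.18°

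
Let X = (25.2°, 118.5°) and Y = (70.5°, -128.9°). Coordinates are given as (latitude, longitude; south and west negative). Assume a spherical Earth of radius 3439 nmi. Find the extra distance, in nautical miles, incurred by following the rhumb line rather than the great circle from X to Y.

Great circle: cos σ = sin φ₁ sin φ₂ + cos φ₁ cos φ₂ cos Δλ,  σ = 1.2815 rad → d_gc = 4407.1 nmi
Rhumb line: Δψ = +1.3065, q = Δφ/Δψ = 0.6051, d_rh = R√(Δφ²+q²Δλ²) = 4911.2 nmi
Excess = 4911.2 − 4407.1 = 504.1 ≈ 504 nmi

504 nmi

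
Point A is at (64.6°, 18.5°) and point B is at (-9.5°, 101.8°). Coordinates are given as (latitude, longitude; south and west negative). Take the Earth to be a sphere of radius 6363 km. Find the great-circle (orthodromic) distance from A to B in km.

10631 km

cos σ = sin φ₁ sin φ₂ + cos φ₁ cos φ₂ cos Δλ
      = sin(64.60°)sin(-9.50°) + cos(64.60°)cos(-9.50°)cos(83.30°) = -0.0997
σ = 95.724° → d = Rσ = 6363·1.67070 = 10631 km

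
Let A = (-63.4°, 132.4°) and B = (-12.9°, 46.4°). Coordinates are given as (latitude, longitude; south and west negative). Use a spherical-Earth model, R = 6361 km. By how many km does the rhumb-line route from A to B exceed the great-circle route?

Great circle: cos σ = sin φ₁ sin φ₂ + cos φ₁ cos φ₂ cos Δλ,  σ = 1.3387 rad → d_gc = 8515.2 km
Rhumb line: Δψ = +1.2152, q = Δφ/Δψ = 0.7253, d_rh = R√(Δφ²+q²Δλ²) = 8910.1 km
Excess = 8910.1 − 8515.2 = 394.9 ≈ 395 km

395 km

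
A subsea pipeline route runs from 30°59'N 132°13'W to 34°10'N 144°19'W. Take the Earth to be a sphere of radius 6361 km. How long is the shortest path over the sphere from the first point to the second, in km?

Haversine: a = sin²(Δφ/2)+cos φ₁ cos φ₂ sin²(Δλ/2) = 0.00865;  σ = 2·atan2(√a,√(1−a))
σ = 10.674° → d = Rσ = 6361·0.18629 = 1185 km

1185 km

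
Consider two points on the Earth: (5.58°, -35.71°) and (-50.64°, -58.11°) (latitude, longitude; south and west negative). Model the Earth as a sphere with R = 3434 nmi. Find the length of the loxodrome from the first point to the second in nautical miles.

3567 nmi

Rhumb course C = atan2(Δλ, Δψ) with Δψ = ln[tan(π/4+φ₂/2)/tan(π/4+φ₁/2)] = -1.1257, Δλ = -0.3910 → C = 199.15°
d = R·|Δφ| / |cos C| = 3434·0.98122 / 0.94465 = 3567 nmi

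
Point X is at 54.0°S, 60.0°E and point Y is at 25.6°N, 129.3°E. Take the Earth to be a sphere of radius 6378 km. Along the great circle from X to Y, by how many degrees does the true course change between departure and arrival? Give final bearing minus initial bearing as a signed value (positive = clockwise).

Initial bearing θ₁ = atan2(sin Δλ cos φ₂, cos φ₁ sin φ₂ − sin φ₁ cos φ₂ cos Δλ) = 58.75°
Final bearing θ₂ = (initial bearing from the destination back to the start) + 180° = 33.86°
Δθ = θ₂ − θ₁ = -24.9°

-24.9°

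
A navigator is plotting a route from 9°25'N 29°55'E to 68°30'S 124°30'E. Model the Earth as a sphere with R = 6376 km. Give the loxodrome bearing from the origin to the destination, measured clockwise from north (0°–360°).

Meridional parts: M(φ₁)=+0.1651, M(φ₂)=-1.6615 → ΔM = -1.8266;  Δλ = +1.6508 rad
tan C = Δλ / ΔM = -0.9038 → C = 137.89°

137.9°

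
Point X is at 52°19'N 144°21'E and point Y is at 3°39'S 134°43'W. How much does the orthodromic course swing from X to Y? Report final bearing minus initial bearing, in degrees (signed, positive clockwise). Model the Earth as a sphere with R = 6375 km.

At departure: θ₁ = atan2(sin Δλ cos φ₂, cos φ₁ sin φ₂ − sin φ₁ cos φ₂ cos Δλ) = 99.41°
At arrival: θ₂ = atan2(sin Δλ cos φ₁, −cos φ₂ sin φ₁ + sin φ₂ cos φ₁ cos Δλ) = 142.82°
Δθ = θ₂ − θ₁ = +43.4°

+43.4°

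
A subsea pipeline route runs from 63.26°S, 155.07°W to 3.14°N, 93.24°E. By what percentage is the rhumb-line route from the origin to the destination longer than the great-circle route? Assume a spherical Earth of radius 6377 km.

Great circle: σ = 1.7874 rad → d_gc = Rσ = 11398.6 km
Rhumb: Δφ = +1.1589, Δλ = -1.9494, Δψ = +1.4917, q = Δφ/Δψ = 0.7769 → d_rh = R√(Δφ²+q²Δλ²) = 12161.1 km
Excess = (12161.1 − 11398.6) / 11398.6 = 762.5 / 11398.6 = 6.69% ≈ 6.7%

6.7%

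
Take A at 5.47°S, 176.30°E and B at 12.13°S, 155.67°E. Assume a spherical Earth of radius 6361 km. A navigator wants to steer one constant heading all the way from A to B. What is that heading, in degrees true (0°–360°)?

Meridional parts: M(φ₁)=-0.0956, M(φ₂)=-0.2133 → ΔM = -0.1177;  Δλ = -0.3601 rad
tan C = Δλ / ΔM = +3.0593 → C = 251.90°

251.9°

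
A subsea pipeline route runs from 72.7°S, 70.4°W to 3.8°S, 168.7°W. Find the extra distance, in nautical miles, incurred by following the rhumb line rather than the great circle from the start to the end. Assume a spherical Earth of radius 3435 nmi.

356 nmi

Great circle: cos σ = sin φ₁ sin φ₂ + cos φ₁ cos φ₂ cos Δλ,  σ = 1.5504 rad → d_gc = 5325.5 nmi
Rhumb line: Δψ = +1.8167, q = Δφ/Δψ = 0.6619, d_rh = R√(Δφ²+q²Δλ²) = 5681.6 nmi
Excess = 5681.6 − 5325.5 = 356.1 ≈ 356 nmi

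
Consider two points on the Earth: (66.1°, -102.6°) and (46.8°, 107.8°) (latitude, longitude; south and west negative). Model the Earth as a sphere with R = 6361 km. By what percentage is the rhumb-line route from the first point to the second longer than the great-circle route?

27.9%

Great circle: σ = 1.1293 rad → d_gc = Rσ = 7183.7 km
Rhumb: Δφ = -0.3368, Δλ = -2.6110, Δψ = -0.6263, q = Δφ/Δψ = 0.5378 → d_rh = R√(Δφ²+q²Δλ²) = 9185.8 km
Excess = (9185.8 − 7183.7) / 7183.7 = 2002.1 / 7183.7 = 27.87% ≈ 27.9%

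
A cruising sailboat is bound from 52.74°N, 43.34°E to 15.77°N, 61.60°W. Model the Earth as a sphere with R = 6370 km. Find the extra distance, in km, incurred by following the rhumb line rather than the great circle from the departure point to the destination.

Great circle: cos σ = sin φ₁ sin φ₂ + cos φ₁ cos φ₂ cos Δλ,  σ = 1.5047 rad → d_gc = 9584.6 km
Rhumb line: Δψ = -0.8085, q = Δφ/Δψ = 0.7980, d_rh = R√(Δφ²+q²Δλ²) = 10177.7 km
Excess = 10177.7 − 9584.6 = 593.1 ≈ 593 km

593 km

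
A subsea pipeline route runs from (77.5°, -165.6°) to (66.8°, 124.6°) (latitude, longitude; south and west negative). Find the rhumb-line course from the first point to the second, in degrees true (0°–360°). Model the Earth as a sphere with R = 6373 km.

242.7°

Δψ = ln[tan(π/4+φ₂/2)/tan(π/4+φ₁/2)] = -0.6282
Δλ = -1.2182 rad (taken the short way round)
course = atan2(Δλ, Δψ) = 242.72°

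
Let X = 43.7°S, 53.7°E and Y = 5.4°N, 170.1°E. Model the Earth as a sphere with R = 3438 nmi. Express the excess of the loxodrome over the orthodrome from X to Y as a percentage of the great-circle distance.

3.4%

Great circle: σ = 1.9661 rad → d_gc = Rσ = 6759.3 nmi
Rhumb: Δφ = +0.8570, Δλ = +2.0316, Δψ = +0.9440, q = Δφ/Δψ = 0.9078 → d_rh = R√(Δφ²+q²Δλ²) = 6991.4 nmi
Excess = (6991.4 − 6759.3) / 6759.3 = 232.1 / 6759.3 = 3.43% ≈ 3.4%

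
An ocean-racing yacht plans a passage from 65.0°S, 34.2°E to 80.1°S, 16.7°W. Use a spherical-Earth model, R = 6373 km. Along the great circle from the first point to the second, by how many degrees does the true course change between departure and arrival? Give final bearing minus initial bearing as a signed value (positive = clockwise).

Initial bearing θ₁ = atan2(sin Δλ cos φ₂, cos φ₁ sin φ₂ − sin φ₁ cos φ₂ cos Δλ) = 202.76°
Final bearing θ₂ = (initial bearing from the destination back to the start) + 180° = 251.97°
Δθ = θ₂ − θ₁ = +49.2°

+49.2°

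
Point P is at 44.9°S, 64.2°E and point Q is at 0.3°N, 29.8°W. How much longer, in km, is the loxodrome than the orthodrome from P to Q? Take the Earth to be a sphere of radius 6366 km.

248 km

Great circle: cos σ = sin φ₁ sin φ₂ + cos φ₁ cos φ₂ cos Δλ,  σ = 1.6239 rad → d_gc = 10337.9 km
Rhumb line: Δψ = +0.8841, q = Δφ/Δψ = 0.8923, d_rh = R√(Δφ²+q²Δλ²) = 10586.0 km
Excess = 10586.0 − 10337.9 = 248.1 ≈ 248 km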